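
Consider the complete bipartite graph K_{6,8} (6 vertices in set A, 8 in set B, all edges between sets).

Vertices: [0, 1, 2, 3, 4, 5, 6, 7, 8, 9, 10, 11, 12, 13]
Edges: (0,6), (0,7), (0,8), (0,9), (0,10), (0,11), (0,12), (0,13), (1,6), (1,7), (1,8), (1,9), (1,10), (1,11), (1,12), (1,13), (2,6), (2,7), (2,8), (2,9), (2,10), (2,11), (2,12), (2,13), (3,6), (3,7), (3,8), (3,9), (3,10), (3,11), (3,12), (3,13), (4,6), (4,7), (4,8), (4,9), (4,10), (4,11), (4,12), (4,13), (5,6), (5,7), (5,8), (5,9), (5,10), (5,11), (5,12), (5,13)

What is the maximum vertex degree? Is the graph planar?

Set-A vertices have degree 8; set-B vertices have degree 6. Maximum degree = max(6,8) = 8.
K_{6,8} contains K_{3,3} as a subgraph (since both sides have >= 3 vertices); by Kuratowski's theorem it is not planar.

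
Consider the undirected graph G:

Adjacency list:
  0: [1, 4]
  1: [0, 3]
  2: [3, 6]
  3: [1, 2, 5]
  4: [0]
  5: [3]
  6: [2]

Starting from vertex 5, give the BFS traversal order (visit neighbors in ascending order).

BFS from vertex 5 (neighbors processed in ascending order):
Visit order: 5, 3, 1, 2, 0, 6, 4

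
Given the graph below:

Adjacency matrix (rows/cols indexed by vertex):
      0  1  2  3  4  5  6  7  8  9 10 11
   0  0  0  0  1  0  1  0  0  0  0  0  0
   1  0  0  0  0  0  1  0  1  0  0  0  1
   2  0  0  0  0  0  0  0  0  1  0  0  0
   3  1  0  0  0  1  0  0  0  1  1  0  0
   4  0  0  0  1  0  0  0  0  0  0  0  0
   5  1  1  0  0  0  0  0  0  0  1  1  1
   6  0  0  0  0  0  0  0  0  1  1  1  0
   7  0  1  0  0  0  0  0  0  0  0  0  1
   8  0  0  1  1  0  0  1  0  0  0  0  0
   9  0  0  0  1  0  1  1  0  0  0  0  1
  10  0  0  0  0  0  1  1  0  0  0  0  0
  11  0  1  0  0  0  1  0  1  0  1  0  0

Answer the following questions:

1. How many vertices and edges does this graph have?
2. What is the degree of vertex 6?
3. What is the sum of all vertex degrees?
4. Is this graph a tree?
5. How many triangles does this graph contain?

Count: 12 vertices, 17 edges.
Vertex 6 has neighbors [8, 9, 10], degree = 3.
Handshaking lemma: 2 * 17 = 34.
A tree on 12 vertices has 11 edges. This graph has 17 edges (6 extra). Not a tree.
Number of triangles = 3.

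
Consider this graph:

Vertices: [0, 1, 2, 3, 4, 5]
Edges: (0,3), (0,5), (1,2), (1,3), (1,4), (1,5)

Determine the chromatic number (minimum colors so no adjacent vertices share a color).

The graph has a maximum clique of size 2 (lower bound on chromatic number).
A valid 2-coloring: {0: 0, 1: 0, 2: 1, 3: 1, 4: 1, 5: 1}.
Chromatic number = 2.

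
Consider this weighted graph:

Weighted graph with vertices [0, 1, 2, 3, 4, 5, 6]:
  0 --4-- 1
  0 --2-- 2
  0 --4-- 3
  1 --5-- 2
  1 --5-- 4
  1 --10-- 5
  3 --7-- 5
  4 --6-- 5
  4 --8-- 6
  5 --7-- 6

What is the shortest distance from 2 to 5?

Using Dijkstra's algorithm from vertex 2:
Shortest path: 2 -> 0 -> 3 -> 5
Total weight: 2 + 4 + 7 = 13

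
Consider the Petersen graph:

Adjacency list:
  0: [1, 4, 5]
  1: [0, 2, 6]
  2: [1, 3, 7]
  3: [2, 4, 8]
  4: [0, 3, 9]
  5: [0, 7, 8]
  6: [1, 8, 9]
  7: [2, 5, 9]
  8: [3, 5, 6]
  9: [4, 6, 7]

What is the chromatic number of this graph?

The Petersen graph contains odd cycles (e.g. the outer 5-cycle), so chi >= 3.
A proper 3-coloring exists (it is a well-known 3-chromatic graph).
Chromatic number = 3.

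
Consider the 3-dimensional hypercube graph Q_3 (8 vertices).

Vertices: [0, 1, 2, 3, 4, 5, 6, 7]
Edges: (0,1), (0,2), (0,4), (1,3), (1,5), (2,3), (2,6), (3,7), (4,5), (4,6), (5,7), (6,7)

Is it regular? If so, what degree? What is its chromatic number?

In Q_3, every vertex has exactly 3 neighbors (flip one of 3 bits), so it is 3-regular.
Q_3 is bipartite (partition by bit-parity), so chromatic number = 2.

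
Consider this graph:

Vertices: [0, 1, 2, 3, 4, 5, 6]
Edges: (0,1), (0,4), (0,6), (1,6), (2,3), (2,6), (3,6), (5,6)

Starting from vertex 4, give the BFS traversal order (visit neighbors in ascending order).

BFS from vertex 4 (neighbors processed in ascending order):
Visit order: 4, 0, 1, 6, 2, 3, 5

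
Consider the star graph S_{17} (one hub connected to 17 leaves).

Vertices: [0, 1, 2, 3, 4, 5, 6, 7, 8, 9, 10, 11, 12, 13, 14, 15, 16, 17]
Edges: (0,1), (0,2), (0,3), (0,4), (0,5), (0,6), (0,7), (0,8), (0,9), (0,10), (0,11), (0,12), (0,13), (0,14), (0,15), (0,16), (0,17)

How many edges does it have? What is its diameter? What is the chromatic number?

Star graph S_{17}: the hub connects to all 17 leaves.
Edges = 17.
Diameter = 2 (any leaf to hub is 1, leaf to leaf through hub is 2).
Star graphs are bipartite (hub vs leaves), so chromatic number = 2.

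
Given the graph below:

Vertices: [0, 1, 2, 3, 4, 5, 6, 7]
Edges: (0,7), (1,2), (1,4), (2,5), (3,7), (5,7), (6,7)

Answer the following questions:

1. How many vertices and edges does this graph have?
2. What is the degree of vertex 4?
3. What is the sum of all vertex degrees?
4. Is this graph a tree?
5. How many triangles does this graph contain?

Count: 8 vertices, 7 edges.
Vertex 4 has neighbors [1], degree = 1.
Handshaking lemma: 2 * 7 = 14.
A graph is a tree iff it is connected and has exactly n-1 edges. This graph is connected (all 8 vertices in one component) and has 8-1 = 7 edges. It is a tree.
Number of triangles = 0.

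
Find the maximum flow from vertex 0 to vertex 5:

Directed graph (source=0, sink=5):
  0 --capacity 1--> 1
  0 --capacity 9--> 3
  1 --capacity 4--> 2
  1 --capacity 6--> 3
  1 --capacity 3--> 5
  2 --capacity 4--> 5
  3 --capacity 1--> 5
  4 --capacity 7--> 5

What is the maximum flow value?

Computing max flow:
  Flow on (0->1): 1/1
  Flow on (0->3): 1/9
  Flow on (1->5): 1/3
  Flow on (3->5): 1/1
Maximum flow = 2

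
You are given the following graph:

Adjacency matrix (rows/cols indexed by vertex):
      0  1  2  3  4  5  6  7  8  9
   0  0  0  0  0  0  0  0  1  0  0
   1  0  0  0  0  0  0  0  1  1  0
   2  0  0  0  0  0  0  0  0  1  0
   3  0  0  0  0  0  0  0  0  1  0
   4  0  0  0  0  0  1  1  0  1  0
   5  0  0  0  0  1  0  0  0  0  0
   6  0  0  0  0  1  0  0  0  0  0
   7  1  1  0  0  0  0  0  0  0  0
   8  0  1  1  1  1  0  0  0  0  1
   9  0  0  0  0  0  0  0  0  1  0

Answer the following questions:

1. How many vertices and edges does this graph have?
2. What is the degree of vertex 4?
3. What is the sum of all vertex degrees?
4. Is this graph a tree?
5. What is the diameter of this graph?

Count: 10 vertices, 9 edges.
Vertex 4 has neighbors [5, 6, 8], degree = 3.
Handshaking lemma: 2 * 9 = 18.
A graph is a tree iff it is connected and has exactly n-1 edges. This graph is connected (all 10 vertices in one component) and has 10-1 = 9 edges. It is a tree.
Diameter (longest shortest path) = 5.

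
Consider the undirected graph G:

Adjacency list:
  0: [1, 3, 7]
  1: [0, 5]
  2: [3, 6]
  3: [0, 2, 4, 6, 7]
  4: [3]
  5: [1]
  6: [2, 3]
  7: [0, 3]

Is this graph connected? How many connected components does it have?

Checking connectivity: the graph has 1 connected component(s).
All vertices are reachable from each other. The graph IS connected.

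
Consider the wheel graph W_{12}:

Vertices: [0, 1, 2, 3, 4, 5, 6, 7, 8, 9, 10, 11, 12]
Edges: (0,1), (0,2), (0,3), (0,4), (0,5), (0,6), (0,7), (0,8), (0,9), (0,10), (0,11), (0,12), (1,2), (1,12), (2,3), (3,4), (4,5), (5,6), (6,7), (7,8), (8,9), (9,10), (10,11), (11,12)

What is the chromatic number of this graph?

W_{12} = C_{12} plus a hub adjacent to every cycle vertex.
The outer cycle needs 2 colors (even cycle); the hub is adjacent to all of them so needs a fresh color.
Chromatic number = 2 + 1 = 3.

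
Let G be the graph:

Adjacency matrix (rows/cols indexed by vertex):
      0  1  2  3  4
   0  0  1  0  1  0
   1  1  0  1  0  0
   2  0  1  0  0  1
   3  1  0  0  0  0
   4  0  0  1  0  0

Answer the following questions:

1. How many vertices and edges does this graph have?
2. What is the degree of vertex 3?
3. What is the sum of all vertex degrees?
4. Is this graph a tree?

Count: 5 vertices, 4 edges.
Vertex 3 has neighbors [0], degree = 1.
Handshaking lemma: 2 * 4 = 8.
A graph is a tree iff it is connected and has exactly n-1 edges. This graph is connected (all 5 vertices in one component) and has 5-1 = 4 edges. It is a tree.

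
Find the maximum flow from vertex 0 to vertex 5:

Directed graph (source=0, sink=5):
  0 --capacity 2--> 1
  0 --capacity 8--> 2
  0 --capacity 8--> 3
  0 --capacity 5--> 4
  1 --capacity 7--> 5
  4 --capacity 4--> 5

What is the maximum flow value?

Computing max flow:
  Flow on (0->1): 2/2
  Flow on (0->4): 4/5
  Flow on (1->5): 2/7
  Flow on (4->5): 4/4
Maximum flow = 6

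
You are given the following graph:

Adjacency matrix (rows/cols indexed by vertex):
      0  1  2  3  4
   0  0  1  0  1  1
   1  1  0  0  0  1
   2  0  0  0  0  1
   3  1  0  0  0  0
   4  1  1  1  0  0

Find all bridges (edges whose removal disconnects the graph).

A bridge is an edge whose removal increases the number of connected components.
Bridges found: (0,3), (2,4)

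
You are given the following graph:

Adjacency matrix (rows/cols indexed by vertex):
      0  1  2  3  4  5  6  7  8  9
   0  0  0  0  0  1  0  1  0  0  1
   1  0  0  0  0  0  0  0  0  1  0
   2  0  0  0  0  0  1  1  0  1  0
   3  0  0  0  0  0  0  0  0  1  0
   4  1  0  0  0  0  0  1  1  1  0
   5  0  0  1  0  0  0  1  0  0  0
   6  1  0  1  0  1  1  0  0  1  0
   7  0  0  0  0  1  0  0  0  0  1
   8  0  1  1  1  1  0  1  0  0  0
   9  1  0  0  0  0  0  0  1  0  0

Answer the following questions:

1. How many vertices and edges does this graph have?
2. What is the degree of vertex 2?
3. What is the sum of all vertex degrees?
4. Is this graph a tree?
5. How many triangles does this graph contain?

Count: 10 vertices, 14 edges.
Vertex 2 has neighbors [5, 6, 8], degree = 3.
Handshaking lemma: 2 * 14 = 28.
A tree on 10 vertices has 9 edges. This graph has 14 edges (5 extra). Not a tree.
Number of triangles = 4.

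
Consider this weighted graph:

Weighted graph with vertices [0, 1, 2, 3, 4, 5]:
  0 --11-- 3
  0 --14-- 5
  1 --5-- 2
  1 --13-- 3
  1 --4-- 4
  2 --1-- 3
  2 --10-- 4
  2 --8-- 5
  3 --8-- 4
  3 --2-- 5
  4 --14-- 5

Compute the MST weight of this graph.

Applying Kruskal's algorithm (sort edges by weight, add if no cycle):
  Add (2,3) w=1
  Add (3,5) w=2
  Add (1,4) w=4
  Add (1,2) w=5
  Skip (2,5) w=8 (creates cycle)
  Skip (3,4) w=8 (creates cycle)
  Skip (2,4) w=10 (creates cycle)
  Add (0,3) w=11
  Skip (1,3) w=13 (creates cycle)
  Skip (0,5) w=14 (creates cycle)
  Skip (4,5) w=14 (creates cycle)
MST weight = 23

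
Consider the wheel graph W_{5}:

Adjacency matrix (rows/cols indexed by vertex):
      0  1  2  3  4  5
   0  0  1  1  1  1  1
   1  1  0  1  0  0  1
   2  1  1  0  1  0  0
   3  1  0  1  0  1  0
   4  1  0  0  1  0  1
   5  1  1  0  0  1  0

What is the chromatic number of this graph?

W_{5} = C_{5} plus a hub adjacent to every cycle vertex.
The outer cycle needs 3 colors (odd cycle); the hub is adjacent to all of them so needs a fresh color.
Chromatic number = 3 + 1 = 4.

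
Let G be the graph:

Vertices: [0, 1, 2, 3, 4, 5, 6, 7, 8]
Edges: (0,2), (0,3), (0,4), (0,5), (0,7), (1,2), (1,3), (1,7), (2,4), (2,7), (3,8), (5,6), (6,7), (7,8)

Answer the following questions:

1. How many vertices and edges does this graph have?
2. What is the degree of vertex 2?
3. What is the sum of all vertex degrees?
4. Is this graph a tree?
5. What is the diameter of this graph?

Count: 9 vertices, 14 edges.
Vertex 2 has neighbors [0, 1, 4, 7], degree = 4.
Handshaking lemma: 2 * 14 = 28.
A tree on 9 vertices has 8 edges. This graph has 14 edges (6 extra). Not a tree.
Diameter (longest shortest path) = 3.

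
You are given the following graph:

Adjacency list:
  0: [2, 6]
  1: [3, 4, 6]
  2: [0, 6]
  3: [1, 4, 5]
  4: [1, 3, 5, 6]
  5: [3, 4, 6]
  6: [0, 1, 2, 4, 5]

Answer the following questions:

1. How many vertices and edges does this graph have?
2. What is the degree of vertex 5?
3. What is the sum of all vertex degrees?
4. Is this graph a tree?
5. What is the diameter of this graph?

Count: 7 vertices, 11 edges.
Vertex 5 has neighbors [3, 4, 6], degree = 3.
Handshaking lemma: 2 * 11 = 22.
A tree on 7 vertices has 6 edges. This graph has 11 edges (5 extra). Not a tree.
Diameter (longest shortest path) = 3.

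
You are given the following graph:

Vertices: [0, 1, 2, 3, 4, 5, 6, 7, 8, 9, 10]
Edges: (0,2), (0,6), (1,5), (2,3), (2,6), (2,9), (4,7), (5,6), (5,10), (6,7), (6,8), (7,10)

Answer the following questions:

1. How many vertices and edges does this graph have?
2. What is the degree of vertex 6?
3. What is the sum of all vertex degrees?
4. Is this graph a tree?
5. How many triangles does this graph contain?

Count: 11 vertices, 12 edges.
Vertex 6 has neighbors [0, 2, 5, 7, 8], degree = 5.
Handshaking lemma: 2 * 12 = 24.
A tree on 11 vertices has 10 edges. This graph has 12 edges (2 extra). Not a tree.
Number of triangles = 1.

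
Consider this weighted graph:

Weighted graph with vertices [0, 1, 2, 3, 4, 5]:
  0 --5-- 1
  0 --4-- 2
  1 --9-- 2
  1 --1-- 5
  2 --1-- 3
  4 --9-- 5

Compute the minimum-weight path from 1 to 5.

Using Dijkstra's algorithm from vertex 1:
Shortest path: 1 -> 5
Total weight: 1 = 1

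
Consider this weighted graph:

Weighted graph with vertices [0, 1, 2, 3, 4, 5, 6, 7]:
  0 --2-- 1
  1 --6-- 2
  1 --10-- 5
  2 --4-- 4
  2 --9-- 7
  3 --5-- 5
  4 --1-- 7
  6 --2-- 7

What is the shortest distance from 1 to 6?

Using Dijkstra's algorithm from vertex 1:
Shortest path: 1 -> 2 -> 4 -> 7 -> 6
Total weight: 6 + 4 + 1 + 2 = 13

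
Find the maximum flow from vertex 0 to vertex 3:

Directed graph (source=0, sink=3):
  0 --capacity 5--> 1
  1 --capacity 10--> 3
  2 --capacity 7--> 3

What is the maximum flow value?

Computing max flow:
  Flow on (0->1): 5/5
  Flow on (1->3): 5/10
Maximum flow = 5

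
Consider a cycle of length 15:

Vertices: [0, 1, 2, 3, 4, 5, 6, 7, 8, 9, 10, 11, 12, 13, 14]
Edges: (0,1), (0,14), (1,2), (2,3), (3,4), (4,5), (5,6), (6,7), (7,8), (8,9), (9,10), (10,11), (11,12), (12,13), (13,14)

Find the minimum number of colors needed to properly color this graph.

This is an odd cycle (C_15). Odd cycles are not bipartite (any 2-coloring forces two adjacent vertices to match), and 3 colors suffice.
Chromatic number = 3.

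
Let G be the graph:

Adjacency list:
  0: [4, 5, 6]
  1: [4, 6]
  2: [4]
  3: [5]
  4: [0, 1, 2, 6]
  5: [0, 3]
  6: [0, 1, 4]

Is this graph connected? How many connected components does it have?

Checking connectivity: the graph has 1 connected component(s).
All vertices are reachable from each other. The graph IS connected.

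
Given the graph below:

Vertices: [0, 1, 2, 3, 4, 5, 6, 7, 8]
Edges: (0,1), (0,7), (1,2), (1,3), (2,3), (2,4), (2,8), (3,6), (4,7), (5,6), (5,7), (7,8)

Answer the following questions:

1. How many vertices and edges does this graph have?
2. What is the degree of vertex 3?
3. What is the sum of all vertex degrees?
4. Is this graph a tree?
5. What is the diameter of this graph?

Count: 9 vertices, 12 edges.
Vertex 3 has neighbors [1, 2, 6], degree = 3.
Handshaking lemma: 2 * 12 = 24.
A tree on 9 vertices has 8 edges. This graph has 12 edges (4 extra). Not a tree.
Diameter (longest shortest path) = 3.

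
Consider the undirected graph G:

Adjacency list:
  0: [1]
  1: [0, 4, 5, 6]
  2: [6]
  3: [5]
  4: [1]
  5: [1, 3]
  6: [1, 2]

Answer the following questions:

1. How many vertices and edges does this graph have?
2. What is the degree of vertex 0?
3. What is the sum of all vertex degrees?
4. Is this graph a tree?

Count: 7 vertices, 6 edges.
Vertex 0 has neighbors [1], degree = 1.
Handshaking lemma: 2 * 6 = 12.
A graph is a tree iff it is connected and has exactly n-1 edges. This graph is connected (all 7 vertices in one component) and has 7-1 = 6 edges. It is a tree.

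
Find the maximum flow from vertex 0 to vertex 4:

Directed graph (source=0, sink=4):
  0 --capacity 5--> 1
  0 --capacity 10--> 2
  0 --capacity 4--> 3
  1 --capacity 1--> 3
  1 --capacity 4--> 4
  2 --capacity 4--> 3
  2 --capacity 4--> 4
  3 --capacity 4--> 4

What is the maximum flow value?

Computing max flow:
  Flow on (0->1): 4/5
  Flow on (0->2): 8/10
  Flow on (1->4): 4/4
  Flow on (2->3): 4/4
  Flow on (2->4): 4/4
  Flow on (3->4): 4/4
Maximum flow = 12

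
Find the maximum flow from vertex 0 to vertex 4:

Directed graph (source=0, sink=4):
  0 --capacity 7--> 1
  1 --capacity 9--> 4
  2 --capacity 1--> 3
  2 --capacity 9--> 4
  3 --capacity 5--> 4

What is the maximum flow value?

Computing max flow:
  Flow on (0->1): 7/7
  Flow on (1->4): 7/9
Maximum flow = 7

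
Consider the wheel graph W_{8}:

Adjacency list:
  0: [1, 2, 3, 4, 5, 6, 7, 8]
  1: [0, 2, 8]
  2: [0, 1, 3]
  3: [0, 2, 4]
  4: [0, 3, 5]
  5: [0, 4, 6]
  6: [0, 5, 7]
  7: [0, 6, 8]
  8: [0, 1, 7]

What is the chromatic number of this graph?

W_{8} = C_{8} plus a hub adjacent to every cycle vertex.
The outer cycle needs 2 colors (even cycle); the hub is adjacent to all of them so needs a fresh color.
Chromatic number = 2 + 1 = 3.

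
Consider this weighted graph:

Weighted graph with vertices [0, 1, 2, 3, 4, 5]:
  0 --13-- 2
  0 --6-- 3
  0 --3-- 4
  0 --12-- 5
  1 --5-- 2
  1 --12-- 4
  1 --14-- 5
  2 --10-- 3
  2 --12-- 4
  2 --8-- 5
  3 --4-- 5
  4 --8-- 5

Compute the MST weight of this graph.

Applying Kruskal's algorithm (sort edges by weight, add if no cycle):
  Add (0,4) w=3
  Add (3,5) w=4
  Add (1,2) w=5
  Add (0,3) w=6
  Add (2,5) w=8
  Skip (4,5) w=8 (creates cycle)
  Skip (2,3) w=10 (creates cycle)
  Skip (0,5) w=12 (creates cycle)
  Skip (1,4) w=12 (creates cycle)
  Skip (2,4) w=12 (creates cycle)
  Skip (0,2) w=13 (creates cycle)
  Skip (1,5) w=14 (creates cycle)
MST weight = 26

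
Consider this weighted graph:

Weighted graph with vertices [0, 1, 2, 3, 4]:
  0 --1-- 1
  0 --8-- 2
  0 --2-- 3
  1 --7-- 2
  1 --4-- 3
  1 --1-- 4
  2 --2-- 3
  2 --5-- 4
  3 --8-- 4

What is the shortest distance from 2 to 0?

Using Dijkstra's algorithm from vertex 2:
Shortest path: 2 -> 3 -> 0
Total weight: 2 + 2 = 4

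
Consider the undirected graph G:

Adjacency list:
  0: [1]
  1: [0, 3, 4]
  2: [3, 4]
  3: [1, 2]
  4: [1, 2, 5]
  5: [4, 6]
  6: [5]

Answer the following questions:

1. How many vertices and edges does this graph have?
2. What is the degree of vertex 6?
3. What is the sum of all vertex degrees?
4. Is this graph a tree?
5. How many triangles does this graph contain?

Count: 7 vertices, 7 edges.
Vertex 6 has neighbors [5], degree = 1.
Handshaking lemma: 2 * 7 = 14.
A tree on 7 vertices has 6 edges. This graph has 7 edges (1 extra). Not a tree.
Number of triangles = 0.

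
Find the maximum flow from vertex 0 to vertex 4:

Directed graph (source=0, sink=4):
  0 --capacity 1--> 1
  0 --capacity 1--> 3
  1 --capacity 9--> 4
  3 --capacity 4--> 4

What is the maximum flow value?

Computing max flow:
  Flow on (0->1): 1/1
  Flow on (0->3): 1/1
  Flow on (1->4): 1/9
  Flow on (3->4): 1/4
Maximum flow = 2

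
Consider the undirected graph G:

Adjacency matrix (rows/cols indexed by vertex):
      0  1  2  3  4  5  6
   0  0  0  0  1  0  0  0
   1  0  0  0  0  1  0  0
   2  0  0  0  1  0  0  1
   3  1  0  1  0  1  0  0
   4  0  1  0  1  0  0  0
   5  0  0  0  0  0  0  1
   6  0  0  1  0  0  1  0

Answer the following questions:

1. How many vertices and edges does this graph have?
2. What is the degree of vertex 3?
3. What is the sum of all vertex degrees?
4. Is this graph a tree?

Count: 7 vertices, 6 edges.
Vertex 3 has neighbors [0, 2, 4], degree = 3.
Handshaking lemma: 2 * 6 = 12.
A graph is a tree iff it is connected and has exactly n-1 edges. This graph is connected (all 7 vertices in one component) and has 7-1 = 6 edges. It is a tree.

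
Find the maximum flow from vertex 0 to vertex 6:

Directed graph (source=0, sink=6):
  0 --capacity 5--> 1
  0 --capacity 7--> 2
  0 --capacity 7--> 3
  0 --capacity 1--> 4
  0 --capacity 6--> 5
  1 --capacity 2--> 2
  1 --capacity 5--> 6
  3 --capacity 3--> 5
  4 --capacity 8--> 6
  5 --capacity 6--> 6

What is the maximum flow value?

Computing max flow:
  Flow on (0->1): 5/5
  Flow on (0->3): 3/7
  Flow on (0->4): 1/1
  Flow on (0->5): 3/6
  Flow on (1->6): 5/5
  Flow on (3->5): 3/3
  Flow on (4->6): 1/8
  Flow on (5->6): 6/6
Maximum flow = 12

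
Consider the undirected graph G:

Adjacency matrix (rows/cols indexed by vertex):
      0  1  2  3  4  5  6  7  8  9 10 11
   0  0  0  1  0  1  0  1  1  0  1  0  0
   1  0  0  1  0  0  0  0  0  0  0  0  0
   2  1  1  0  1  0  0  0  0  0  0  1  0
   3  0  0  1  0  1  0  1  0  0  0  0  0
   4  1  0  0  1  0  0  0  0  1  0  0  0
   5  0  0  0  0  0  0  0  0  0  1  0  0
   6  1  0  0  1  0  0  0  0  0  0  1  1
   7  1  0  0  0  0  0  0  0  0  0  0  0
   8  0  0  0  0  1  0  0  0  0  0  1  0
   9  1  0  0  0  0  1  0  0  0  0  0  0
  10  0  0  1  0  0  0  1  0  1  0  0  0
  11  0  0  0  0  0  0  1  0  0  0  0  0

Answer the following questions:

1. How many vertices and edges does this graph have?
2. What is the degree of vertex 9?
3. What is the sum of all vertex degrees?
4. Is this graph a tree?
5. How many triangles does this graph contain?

Count: 12 vertices, 15 edges.
Vertex 9 has neighbors [0, 5], degree = 2.
Handshaking lemma: 2 * 15 = 30.
A tree on 12 vertices has 11 edges. This graph has 15 edges (4 extra). Not a tree.
Number of triangles = 0.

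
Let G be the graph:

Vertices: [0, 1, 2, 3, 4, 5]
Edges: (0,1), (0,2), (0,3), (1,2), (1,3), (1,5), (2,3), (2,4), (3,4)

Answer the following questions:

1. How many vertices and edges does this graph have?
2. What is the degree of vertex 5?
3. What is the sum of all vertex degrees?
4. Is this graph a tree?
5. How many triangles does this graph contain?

Count: 6 vertices, 9 edges.
Vertex 5 has neighbors [1], degree = 1.
Handshaking lemma: 2 * 9 = 18.
A tree on 6 vertices has 5 edges. This graph has 9 edges (4 extra). Not a tree.
Number of triangles = 5.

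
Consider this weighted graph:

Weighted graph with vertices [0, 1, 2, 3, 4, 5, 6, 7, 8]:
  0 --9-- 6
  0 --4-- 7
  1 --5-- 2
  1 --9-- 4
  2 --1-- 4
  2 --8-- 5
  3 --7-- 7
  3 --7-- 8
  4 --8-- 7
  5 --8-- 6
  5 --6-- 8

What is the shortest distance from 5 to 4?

Using Dijkstra's algorithm from vertex 5:
Shortest path: 5 -> 2 -> 4
Total weight: 8 + 1 = 9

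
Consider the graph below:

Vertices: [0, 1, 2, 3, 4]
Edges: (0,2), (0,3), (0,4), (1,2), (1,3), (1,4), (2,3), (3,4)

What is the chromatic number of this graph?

The graph has a maximum clique of size 3 (lower bound on chromatic number).
A valid 3-coloring: {0: 1, 1: 1, 2: 2, 3: 0, 4: 2}.
Chromatic number = 3.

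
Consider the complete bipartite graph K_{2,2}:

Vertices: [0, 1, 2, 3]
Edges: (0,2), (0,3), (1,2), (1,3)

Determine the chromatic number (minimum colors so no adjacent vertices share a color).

K_{2,2} is bipartite: vertices split into two independent sets of size 2 and 2.
Color one set 0, the other 1. No adjacent vertices share a color.
Chromatic number = 2.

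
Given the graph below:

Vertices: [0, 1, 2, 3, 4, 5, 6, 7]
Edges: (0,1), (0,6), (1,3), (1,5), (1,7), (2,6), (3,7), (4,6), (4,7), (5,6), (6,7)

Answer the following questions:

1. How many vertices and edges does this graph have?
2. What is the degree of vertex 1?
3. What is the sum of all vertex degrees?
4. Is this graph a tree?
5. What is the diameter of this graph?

Count: 8 vertices, 11 edges.
Vertex 1 has neighbors [0, 3, 5, 7], degree = 4.
Handshaking lemma: 2 * 11 = 22.
A tree on 8 vertices has 7 edges. This graph has 11 edges (4 extra). Not a tree.
Diameter (longest shortest path) = 3.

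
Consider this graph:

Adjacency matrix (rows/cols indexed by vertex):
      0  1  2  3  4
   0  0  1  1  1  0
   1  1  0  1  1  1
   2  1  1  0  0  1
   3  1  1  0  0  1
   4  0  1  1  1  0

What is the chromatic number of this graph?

The graph has a maximum clique of size 3 (lower bound on chromatic number).
A valid 3-coloring: {0: 1, 1: 0, 2: 2, 3: 2, 4: 1}.
Chromatic number = 3.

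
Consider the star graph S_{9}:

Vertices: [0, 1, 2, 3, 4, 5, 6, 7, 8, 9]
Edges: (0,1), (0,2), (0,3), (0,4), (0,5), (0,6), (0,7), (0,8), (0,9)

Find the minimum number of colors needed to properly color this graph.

S_{9} has one hub adjacent to 9 leaves; leaves are pairwise non-adjacent.
Color the hub 0 and every leaf 1.
Chromatic number = 2.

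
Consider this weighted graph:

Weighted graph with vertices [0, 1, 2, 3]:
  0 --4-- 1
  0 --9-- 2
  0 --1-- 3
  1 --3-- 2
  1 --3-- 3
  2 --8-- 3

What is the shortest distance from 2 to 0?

Using Dijkstra's algorithm from vertex 2:
Shortest path: 2 -> 1 -> 0
Total weight: 3 + 4 = 7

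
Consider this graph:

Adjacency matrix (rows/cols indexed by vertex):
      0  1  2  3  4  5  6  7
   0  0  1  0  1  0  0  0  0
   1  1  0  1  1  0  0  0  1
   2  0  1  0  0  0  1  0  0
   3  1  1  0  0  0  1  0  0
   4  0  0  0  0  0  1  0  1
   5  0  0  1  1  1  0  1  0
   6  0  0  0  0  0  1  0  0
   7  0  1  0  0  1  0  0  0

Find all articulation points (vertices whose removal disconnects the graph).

An articulation point is a vertex whose removal disconnects the graph.
Articulation points: [5]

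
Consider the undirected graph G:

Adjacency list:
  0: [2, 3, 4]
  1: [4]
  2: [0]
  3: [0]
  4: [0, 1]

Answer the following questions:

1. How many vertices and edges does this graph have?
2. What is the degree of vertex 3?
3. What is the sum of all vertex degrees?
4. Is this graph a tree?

Count: 5 vertices, 4 edges.
Vertex 3 has neighbors [0], degree = 1.
Handshaking lemma: 2 * 4 = 8.
A graph is a tree iff it is connected and has exactly n-1 edges. This graph is connected (all 5 vertices in one component) and has 5-1 = 4 edges. It is a tree.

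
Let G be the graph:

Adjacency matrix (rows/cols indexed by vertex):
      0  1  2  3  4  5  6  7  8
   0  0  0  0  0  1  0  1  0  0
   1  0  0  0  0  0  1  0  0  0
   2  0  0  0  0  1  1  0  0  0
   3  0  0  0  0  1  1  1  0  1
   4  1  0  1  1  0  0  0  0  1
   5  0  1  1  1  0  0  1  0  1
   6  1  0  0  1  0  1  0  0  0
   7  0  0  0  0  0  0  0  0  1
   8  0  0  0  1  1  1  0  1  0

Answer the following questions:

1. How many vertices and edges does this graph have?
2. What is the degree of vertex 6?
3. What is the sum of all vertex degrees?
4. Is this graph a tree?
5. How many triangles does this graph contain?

Count: 9 vertices, 13 edges.
Vertex 6 has neighbors [0, 3, 5], degree = 3.
Handshaking lemma: 2 * 13 = 26.
A tree on 9 vertices has 8 edges. This graph has 13 edges (5 extra). Not a tree.
Number of triangles = 3.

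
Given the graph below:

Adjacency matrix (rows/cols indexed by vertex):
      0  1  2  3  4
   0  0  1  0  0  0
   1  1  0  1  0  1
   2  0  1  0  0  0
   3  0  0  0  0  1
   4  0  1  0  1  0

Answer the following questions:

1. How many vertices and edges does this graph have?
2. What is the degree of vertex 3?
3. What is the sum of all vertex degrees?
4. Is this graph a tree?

Count: 5 vertices, 4 edges.
Vertex 3 has neighbors [4], degree = 1.
Handshaking lemma: 2 * 4 = 8.
A graph is a tree iff it is connected and has exactly n-1 edges. This graph is connected (all 5 vertices in one component) and has 5-1 = 4 edges. It is a tree.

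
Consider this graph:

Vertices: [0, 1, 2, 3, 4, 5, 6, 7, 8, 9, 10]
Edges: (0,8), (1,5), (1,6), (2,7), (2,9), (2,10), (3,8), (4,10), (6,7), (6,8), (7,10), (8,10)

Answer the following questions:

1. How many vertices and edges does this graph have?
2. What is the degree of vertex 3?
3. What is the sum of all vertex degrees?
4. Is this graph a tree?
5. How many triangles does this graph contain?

Count: 11 vertices, 12 edges.
Vertex 3 has neighbors [8], degree = 1.
Handshaking lemma: 2 * 12 = 24.
A tree on 11 vertices has 10 edges. This graph has 12 edges (2 extra). Not a tree.
Number of triangles = 1.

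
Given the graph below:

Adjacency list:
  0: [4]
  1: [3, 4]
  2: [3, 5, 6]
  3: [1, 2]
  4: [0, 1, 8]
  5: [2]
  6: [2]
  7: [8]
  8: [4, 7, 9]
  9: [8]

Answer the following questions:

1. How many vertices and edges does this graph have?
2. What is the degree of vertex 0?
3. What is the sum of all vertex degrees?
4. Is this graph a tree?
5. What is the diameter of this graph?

Count: 10 vertices, 9 edges.
Vertex 0 has neighbors [4], degree = 1.
Handshaking lemma: 2 * 9 = 18.
A graph is a tree iff it is connected and has exactly n-1 edges. This graph is connected (all 10 vertices in one component) and has 10-1 = 9 edges. It is a tree.
Diameter (longest shortest path) = 6.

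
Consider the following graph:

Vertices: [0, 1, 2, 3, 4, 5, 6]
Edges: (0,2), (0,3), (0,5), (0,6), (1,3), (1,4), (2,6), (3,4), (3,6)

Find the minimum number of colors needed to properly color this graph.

The graph has a maximum clique of size 3 (lower bound on chromatic number).
A valid 3-coloring: {0: 0, 1: 0, 2: 1, 3: 1, 4: 2, 5: 1, 6: 2}.
Chromatic number = 3.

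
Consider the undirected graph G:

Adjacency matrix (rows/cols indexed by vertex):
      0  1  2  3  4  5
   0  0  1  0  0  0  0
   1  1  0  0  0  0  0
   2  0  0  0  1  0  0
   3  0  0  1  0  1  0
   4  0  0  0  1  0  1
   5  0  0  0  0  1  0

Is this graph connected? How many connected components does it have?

Checking connectivity: the graph has 2 connected component(s).
Components: [[0, 1], [2, 3, 4, 5]]. The graph is NOT connected.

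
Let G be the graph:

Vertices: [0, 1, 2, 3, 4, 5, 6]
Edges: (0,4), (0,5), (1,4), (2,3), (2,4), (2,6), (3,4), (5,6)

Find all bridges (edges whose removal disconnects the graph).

A bridge is an edge whose removal increases the number of connected components.
Bridges found: (1,4)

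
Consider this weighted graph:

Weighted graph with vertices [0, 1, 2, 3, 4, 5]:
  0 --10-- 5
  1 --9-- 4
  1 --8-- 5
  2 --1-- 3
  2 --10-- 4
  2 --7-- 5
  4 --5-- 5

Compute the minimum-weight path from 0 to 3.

Using Dijkstra's algorithm from vertex 0:
Shortest path: 0 -> 5 -> 2 -> 3
Total weight: 10 + 7 + 1 = 18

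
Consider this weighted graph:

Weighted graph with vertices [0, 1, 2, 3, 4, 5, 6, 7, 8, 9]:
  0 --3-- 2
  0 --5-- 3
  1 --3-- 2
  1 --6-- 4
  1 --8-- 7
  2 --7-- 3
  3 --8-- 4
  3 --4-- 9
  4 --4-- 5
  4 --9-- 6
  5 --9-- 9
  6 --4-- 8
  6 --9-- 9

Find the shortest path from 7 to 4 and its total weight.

Using Dijkstra's algorithm from vertex 7:
Shortest path: 7 -> 1 -> 4
Total weight: 8 + 6 = 14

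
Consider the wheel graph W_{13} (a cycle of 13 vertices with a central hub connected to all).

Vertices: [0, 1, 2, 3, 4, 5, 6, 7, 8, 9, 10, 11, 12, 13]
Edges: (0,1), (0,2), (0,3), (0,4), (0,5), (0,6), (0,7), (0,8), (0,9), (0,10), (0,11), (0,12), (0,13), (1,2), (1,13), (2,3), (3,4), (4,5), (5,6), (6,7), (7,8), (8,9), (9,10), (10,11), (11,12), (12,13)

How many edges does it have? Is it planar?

Wheel graph W_{13}: 13 cycle edges + 13 spoke edges = 26 edges.
Total vertices: 14.
The graph is planar.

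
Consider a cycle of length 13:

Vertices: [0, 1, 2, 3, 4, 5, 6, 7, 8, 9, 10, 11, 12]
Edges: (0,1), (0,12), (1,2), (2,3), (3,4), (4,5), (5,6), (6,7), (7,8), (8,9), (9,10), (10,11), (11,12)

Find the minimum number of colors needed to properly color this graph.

This is an odd cycle (C_13). Odd cycles are not bipartite (any 2-coloring forces two adjacent vertices to match), and 3 colors suffice.
Chromatic number = 3.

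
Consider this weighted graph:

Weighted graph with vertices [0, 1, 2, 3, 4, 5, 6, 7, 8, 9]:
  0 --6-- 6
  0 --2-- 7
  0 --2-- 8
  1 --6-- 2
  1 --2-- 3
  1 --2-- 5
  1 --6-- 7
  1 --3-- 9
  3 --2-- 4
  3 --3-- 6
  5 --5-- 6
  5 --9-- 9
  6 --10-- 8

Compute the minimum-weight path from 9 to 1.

Using Dijkstra's algorithm from vertex 9:
Shortest path: 9 -> 1
Total weight: 3 = 3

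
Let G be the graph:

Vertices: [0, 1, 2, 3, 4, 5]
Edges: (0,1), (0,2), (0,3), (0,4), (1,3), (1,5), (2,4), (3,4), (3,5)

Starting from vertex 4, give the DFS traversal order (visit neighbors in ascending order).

DFS from vertex 4 (neighbors processed in ascending order):
Visit order: 4, 0, 1, 3, 5, 2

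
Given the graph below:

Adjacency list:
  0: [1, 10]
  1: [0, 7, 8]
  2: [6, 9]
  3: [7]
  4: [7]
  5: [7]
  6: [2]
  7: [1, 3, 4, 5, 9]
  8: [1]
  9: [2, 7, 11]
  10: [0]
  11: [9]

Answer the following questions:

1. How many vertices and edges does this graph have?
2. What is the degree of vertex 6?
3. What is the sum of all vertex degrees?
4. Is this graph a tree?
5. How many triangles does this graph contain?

Count: 12 vertices, 11 edges.
Vertex 6 has neighbors [2], degree = 1.
Handshaking lemma: 2 * 11 = 22.
A graph is a tree iff it is connected and has exactly n-1 edges. This graph is connected (all 12 vertices in one component) and has 12-1 = 11 edges. It is a tree.
Number of triangles = 0.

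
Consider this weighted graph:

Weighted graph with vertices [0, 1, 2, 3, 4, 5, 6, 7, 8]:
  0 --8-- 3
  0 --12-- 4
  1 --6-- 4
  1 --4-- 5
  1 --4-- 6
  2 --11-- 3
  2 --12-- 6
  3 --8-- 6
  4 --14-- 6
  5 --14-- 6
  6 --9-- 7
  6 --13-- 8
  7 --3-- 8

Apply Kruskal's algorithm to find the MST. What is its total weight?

Applying Kruskal's algorithm (sort edges by weight, add if no cycle):
  Add (7,8) w=3
  Add (1,5) w=4
  Add (1,6) w=4
  Add (1,4) w=6
  Add (0,3) w=8
  Add (3,6) w=8
  Add (6,7) w=9
  Add (2,3) w=11
  Skip (0,4) w=12 (creates cycle)
  Skip (2,6) w=12 (creates cycle)
  Skip (6,8) w=13 (creates cycle)
  Skip (4,6) w=14 (creates cycle)
  Skip (5,6) w=14 (creates cycle)
MST weight = 53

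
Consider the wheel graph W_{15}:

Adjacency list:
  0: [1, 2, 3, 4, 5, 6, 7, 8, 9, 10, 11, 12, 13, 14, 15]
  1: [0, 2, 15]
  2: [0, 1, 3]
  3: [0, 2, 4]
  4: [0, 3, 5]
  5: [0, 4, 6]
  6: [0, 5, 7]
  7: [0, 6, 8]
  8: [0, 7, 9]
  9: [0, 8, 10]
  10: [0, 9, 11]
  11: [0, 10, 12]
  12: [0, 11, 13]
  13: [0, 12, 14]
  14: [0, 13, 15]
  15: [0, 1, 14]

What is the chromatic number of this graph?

W_{15} = C_{15} plus a hub adjacent to every cycle vertex.
The outer cycle needs 3 colors (odd cycle); the hub is adjacent to all of them so needs a fresh color.
Chromatic number = 3 + 1 = 4.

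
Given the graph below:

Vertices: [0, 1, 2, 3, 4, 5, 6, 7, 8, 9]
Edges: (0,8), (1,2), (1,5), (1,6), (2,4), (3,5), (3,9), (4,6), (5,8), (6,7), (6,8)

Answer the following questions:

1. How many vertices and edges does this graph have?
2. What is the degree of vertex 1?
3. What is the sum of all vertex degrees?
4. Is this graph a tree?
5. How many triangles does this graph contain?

Count: 10 vertices, 11 edges.
Vertex 1 has neighbors [2, 5, 6], degree = 3.
Handshaking lemma: 2 * 11 = 22.
A tree on 10 vertices has 9 edges. This graph has 11 edges (2 extra). Not a tree.
Number of triangles = 0.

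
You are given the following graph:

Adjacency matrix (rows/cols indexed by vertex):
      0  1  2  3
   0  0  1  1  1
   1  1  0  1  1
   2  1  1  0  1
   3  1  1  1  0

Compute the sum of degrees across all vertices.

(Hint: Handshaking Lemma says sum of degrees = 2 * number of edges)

Count edges: 6 edges.
By Handshaking Lemma: sum of degrees = 2 * 6 = 12.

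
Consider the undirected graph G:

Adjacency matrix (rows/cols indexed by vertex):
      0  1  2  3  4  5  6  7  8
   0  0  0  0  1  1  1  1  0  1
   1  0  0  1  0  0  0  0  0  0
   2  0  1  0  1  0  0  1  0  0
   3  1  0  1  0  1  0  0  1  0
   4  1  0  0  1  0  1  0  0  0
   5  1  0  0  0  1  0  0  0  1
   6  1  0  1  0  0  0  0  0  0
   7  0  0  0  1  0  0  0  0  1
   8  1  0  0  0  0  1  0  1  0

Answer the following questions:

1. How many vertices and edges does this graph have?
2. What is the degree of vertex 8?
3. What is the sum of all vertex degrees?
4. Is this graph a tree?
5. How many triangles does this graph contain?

Count: 9 vertices, 13 edges.
Vertex 8 has neighbors [0, 5, 7], degree = 3.
Handshaking lemma: 2 * 13 = 26.
A tree on 9 vertices has 8 edges. This graph has 13 edges (5 extra). Not a tree.
Number of triangles = 3.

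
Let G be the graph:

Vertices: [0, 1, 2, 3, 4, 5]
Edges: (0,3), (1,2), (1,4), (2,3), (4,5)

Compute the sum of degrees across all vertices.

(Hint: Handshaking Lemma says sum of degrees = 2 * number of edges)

Count edges: 5 edges.
By Handshaking Lemma: sum of degrees = 2 * 5 = 10.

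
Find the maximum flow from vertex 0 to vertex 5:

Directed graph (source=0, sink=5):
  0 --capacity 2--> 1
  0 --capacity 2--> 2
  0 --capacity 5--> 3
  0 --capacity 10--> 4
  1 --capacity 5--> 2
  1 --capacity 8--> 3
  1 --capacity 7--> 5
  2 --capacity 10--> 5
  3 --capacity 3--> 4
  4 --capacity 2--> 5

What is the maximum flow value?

Computing max flow:
  Flow on (0->1): 2/2
  Flow on (0->2): 2/2
  Flow on (0->3): 2/5
  Flow on (1->5): 2/7
  Flow on (2->5): 2/10
  Flow on (3->4): 2/3
  Flow on (4->5): 2/2
Maximum flow = 6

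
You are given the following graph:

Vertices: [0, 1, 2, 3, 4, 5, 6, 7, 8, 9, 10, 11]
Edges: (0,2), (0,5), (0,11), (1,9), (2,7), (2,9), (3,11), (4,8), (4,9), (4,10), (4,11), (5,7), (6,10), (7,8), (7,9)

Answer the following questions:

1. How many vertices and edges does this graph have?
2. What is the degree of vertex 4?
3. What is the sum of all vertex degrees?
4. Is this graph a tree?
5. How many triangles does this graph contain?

Count: 12 vertices, 15 edges.
Vertex 4 has neighbors [8, 9, 10, 11], degree = 4.
Handshaking lemma: 2 * 15 = 30.
A tree on 12 vertices has 11 edges. This graph has 15 edges (4 extra). Not a tree.
Number of triangles = 1.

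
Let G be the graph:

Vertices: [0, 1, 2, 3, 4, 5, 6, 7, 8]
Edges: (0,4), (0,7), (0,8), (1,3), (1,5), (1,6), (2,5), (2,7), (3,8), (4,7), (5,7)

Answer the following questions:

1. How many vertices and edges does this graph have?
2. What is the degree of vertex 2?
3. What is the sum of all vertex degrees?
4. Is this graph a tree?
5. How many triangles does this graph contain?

Count: 9 vertices, 11 edges.
Vertex 2 has neighbors [5, 7], degree = 2.
Handshaking lemma: 2 * 11 = 22.
A tree on 9 vertices has 8 edges. This graph has 11 edges (3 extra). Not a tree.
Number of triangles = 2.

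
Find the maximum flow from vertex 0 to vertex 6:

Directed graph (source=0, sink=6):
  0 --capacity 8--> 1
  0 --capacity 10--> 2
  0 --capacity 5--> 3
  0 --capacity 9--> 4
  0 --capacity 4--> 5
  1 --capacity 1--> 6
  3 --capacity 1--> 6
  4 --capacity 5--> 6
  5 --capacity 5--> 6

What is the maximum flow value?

Computing max flow:
  Flow on (0->1): 1/8
  Flow on (0->3): 1/5
  Flow on (0->4): 5/9
  Flow on (0->5): 4/4
  Flow on (1->6): 1/1
  Flow on (3->6): 1/1
  Flow on (4->6): 5/5
  Flow on (5->6): 4/5
Maximum flow = 11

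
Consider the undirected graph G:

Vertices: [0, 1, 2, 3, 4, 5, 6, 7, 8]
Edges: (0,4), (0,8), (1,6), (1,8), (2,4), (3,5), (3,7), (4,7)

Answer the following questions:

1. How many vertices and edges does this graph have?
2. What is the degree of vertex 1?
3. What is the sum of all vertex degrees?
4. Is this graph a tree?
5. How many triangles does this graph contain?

Count: 9 vertices, 8 edges.
Vertex 1 has neighbors [6, 8], degree = 2.
Handshaking lemma: 2 * 8 = 16.
A graph is a tree iff it is connected and has exactly n-1 edges. This graph is connected (all 9 vertices in one component) and has 9-1 = 8 edges. It is a tree.
Number of triangles = 0.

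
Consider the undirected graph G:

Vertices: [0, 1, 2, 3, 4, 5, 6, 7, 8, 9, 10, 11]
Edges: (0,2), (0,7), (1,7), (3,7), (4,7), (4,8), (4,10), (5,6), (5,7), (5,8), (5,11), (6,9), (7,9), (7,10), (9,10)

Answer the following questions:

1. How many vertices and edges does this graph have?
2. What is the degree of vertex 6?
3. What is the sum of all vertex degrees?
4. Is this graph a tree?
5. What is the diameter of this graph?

Count: 12 vertices, 15 edges.
Vertex 6 has neighbors [5, 9], degree = 2.
Handshaking lemma: 2 * 15 = 30.
A tree on 12 vertices has 11 edges. This graph has 15 edges (4 extra). Not a tree.
Diameter (longest shortest path) = 4.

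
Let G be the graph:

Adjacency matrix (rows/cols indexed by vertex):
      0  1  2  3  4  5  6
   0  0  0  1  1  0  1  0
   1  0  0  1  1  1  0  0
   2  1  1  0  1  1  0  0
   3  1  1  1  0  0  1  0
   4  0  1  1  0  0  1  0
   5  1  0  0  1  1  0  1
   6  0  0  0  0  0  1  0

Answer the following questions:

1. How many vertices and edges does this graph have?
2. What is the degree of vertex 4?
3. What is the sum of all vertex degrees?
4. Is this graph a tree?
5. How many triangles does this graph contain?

Count: 7 vertices, 11 edges.
Vertex 4 has neighbors [1, 2, 5], degree = 3.
Handshaking lemma: 2 * 11 = 22.
A tree on 7 vertices has 6 edges. This graph has 11 edges (5 extra). Not a tree.
Number of triangles = 4.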